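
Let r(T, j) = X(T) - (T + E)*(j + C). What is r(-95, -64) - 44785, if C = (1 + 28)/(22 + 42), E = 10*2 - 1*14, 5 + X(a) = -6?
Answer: -3228907/64 ≈ -50452.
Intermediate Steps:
X(a) = -11 (X(a) = -5 - 6 = -11)
E = 6 (E = 20 - 14 = 6)
C = 29/64 ≈ 0.45313
r(T, j) = -11 - (6 + T)*(29/64 + j) (r(T, j) = -11 - (T + 6)*(j + 29/64) = -11 - (6 + T)*(29/64 + j))
r(-95, -64) - 44785 = (-439/32 - 6*(-64) - 29/64*(-95) - 1*(-95)*(-64)) - 44785 = (-439/32 + 384 + 2755/64 - 6080) - 44785 = -362667/64 - 44785 = -3228907/64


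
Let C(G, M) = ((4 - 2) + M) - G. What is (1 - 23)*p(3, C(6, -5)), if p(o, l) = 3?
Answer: -66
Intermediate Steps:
C(G, M) = 2 + M - G (C(G, M) = (2 + M) - G = 2 + M - G)
(1 - 23)*p(3, C(6, -5)) = (1 - 23)*3 = -22*3 = -66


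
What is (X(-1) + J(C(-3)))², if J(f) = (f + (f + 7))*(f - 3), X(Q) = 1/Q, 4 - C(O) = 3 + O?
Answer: 196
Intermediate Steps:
C(O) = 1 - O (C(O) = 4 - (3 + O) = 4 + (-3 - O) = 1 - O)
J(f) = (-3 + f)*(7 + 2*f) (J(f) = (f + (7 + f))*(-3 + f) = (7 + 2*f)*(-3 + f) = (-3 + f)*(7 + 2*f))
(X(-1) + J(C(-3)))² = (1/(-1) + (-21 + (1 - 1*(-3)) + 2*(1 - 1*(-3))²))² = (-1 + (-21 + (1 + 3) + 2*(1 + 3)²))² = (-1 + (-21 + 4 + 2*4²))² = (-1 + (-21 + 4 + 2*16))² = (-1 + (-21 + 4 + 32))² = (-1 + 15)² = 14² = 196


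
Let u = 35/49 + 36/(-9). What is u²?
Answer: 529/49 ≈ 10.796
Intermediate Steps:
u = -23/7 (u = 35*(1/49) + 36*(-⅑) = 5/7 - 4 = -23/7 ≈ -3.2857)
u² = (-23/7)² = 529/49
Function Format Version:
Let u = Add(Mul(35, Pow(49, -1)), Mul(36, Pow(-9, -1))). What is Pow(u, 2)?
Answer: Rational(529, 49) ≈ 10.796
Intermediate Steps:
u = Rational(-23, 7) (u = Add(Mul(35, Rational(1, 49)), Mul(36, Rational(-1, 9))) = Add(Rational(5, 7), -4) = Rational(-23, 7) ≈ -3.2857)
Pow(u, 2) = Pow(Rational(-23, 7), 2) = Rational(529, 49)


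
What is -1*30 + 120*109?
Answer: 13050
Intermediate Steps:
-1*30 + 120*109 = -30 + 13080 = 13050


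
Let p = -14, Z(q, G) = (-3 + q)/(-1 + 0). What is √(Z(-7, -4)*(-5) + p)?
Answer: 8*I ≈ 8.0*I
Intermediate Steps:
Z(q, G) = 3 - q (Z(q, G) = (-3 + q)/(-1) = (-3 + q)*(-1) = 3 - q)
√(Z(-7, -4)*(-5) + p) = √((3 - 1*(-7))*(-5) - 14) = √((3 + 7)*(-5) - 14) = √(10*(-5) - 14) = √(-50 - 14) = √(-64) = 8*I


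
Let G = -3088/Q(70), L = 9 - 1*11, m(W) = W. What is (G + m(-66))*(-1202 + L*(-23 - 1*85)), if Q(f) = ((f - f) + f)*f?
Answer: 80479292/1225 ≈ 65697.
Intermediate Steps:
Q(f) = f² (Q(f) = (0 + f)*f = f*f = f²)
L = -2 (L = 9 - 11 = -2)
G = -772/1225 (G = -3088/(70²) = -3088/4900 = -3088*1/4900 = -772/1225 ≈ -0.63020)
(G + m(-66))*(-1202 + L*(-23 - 1*85)) = (-772/1225 - 66)*(-1202 - 2*(-23 - 1*85)) = -81622*(-1202 - 2*(-23 - 85))/1225 = -81622*(-1202 - 2*(-108))/1225 = -81622*(-1202 + 216)/1225 = -81622/1225*(-986) = 80479292/1225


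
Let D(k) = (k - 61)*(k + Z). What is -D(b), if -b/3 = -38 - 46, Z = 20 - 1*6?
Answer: -50806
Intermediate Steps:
Z = 14 (Z = 20 - 6 = 14)
b = 252 (b = -3*(-38 - 46) = -3*(-84) = 252)
D(k) = (-61 + k)*(14 + k) (D(k) = (k - 61)*(k + 14) = (-61 + k)*(14 + k))
-D(b) = -(-854 + 252² - 47*252) = -(-854 + 63504 - 11844) = -1*50806 = -50806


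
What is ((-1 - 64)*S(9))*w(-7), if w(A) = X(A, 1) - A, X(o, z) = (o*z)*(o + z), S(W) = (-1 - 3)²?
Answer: -50960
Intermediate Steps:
S(W) = 16 (S(W) = (-4)² = 16)
X(o, z) = o*z*(o + z)
w(A) = -A + A*(1 + A) (w(A) = A*1*(A + 1) - A = A*1*(1 + A) - A = A*(1 + A) - A = -A + A*(1 + A))
((-1 - 64)*S(9))*w(-7) = ((-1 - 64)*16)*(-7)² = -65*16*49 = -1040*49 = -50960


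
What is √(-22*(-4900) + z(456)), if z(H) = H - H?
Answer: 70*√22 ≈ 328.33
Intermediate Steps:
z(H) = 0
√(-22*(-4900) + z(456)) = √(-22*(-4900) + 0) = √(107800 + 0) = √107800 = 70*√22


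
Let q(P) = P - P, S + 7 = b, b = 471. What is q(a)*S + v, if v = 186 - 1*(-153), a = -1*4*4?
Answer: 339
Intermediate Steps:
a = -16 (a = -4*4 = -16)
S = 464 (S = -7 + 471 = 464)
v = 339 (v = 186 + 153 = 339)
q(P) = 0
q(a)*S + v = 0*464 + 339 = 0 + 339 = 339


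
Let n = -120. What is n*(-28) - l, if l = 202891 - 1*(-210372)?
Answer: -409903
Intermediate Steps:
l = 413263 (l = 202891 + 210372 = 413263)
n*(-28) - l = -120*(-28) - 1*413263 = 3360 - 413263 = -409903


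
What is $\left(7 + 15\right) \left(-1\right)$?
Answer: $-22$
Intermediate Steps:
$\left(7 + 15\right) \left(-1\right) = 22 \left(-1\right) = -22$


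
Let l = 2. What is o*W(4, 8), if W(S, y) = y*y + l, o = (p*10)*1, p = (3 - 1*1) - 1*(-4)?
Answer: 3960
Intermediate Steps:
p = 6 (p = (3 - 1) + 4 = 2 + 4 = 6)
o = 60 (o = (6*10)*1 = 60*1 = 60)
W(S, y) = 2 + y**2 (W(S, y) = y*y + 2 = y**2 + 2 = 2 + y**2)
o*W(4, 8) = 60*(2 + 8**2) = 60*(2 + 64) = 60*66 = 3960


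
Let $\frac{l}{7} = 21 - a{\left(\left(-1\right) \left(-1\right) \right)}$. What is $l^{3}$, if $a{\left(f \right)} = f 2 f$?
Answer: $2352637$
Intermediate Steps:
$a{\left(f \right)} = 2 f^{2}$ ($a{\left(f \right)} = 2 f f = 2 f^{2}$)
$l = 133$ ($l = 7 \left(21 - 2 \left(\left(-1\right) \left(-1\right)\right)^{2}\right) = 7 \left(21 - 2 \cdot 1^{2}\right) = 7 \left(21 - 2 \cdot 1\right) = 7 \left(21 - 2\right) = 7 \cdot 19 = 133$)
$l^{3} = 133^{3} = 2352637$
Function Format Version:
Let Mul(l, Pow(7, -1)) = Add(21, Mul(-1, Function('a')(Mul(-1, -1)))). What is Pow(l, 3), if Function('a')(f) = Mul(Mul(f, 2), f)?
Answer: 2352637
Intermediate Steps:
Function('a')(f) = Mul(2, Pow(f, 2)) (Function('a')(f) = Mul(Mul(2, f), f) = Mul(2, Pow(f, 2)))
l = 133 (l = Mul(7, Add(21, Mul(-1, Mul(2, Pow(Mul(-1, -1), 2))))) = Mul(7, Add(21, Mul(-1, Mul(2, Pow(1, 2))))) = Mul(7, Add(21, Mul(-1, Mul(2, 1)))) = Mul(7, Add(21, Mul(-1, 2))) = Mul(7, Add(21, -2)) = Mul(7, 19) = 133)
Pow(l, 3) = Pow(133, 3) = 2352637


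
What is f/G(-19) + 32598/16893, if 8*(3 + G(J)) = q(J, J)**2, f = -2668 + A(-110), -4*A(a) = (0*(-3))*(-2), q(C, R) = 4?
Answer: 5011458/1877 ≈ 2669.9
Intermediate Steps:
A(a) = 0 (A(a) = -0*(-3)*(-2)/4 = -0*(-2) = -1/4*0 = 0)
f = -2668 (f = -2668 + 0 = -2668)
G(J) = -1 (G(J) = -3 + (1/8)*4**2 = -3 + (1/8)*16 = -3 + 2 = -1)
f/G(-19) + 32598/16893 = -2668/(-1) + 32598/16893 = -2668*(-1) + 32598*(1/16893) = 2668 + 3622/1877 = 5011458/1877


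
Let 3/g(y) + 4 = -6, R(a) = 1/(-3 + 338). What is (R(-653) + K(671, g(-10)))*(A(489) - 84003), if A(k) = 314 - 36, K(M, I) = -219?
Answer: 1228480180/67 ≈ 1.8336e+7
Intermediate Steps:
R(a) = 1/335
g(y) = -3/10 (g(y) = 3/(-4 - 6) = 3/(-10) = 3*(-⅒) = -3/10)
A(k) = 278
(R(-653) + K(671, g(-10)))*(A(489) - 84003) = (1/335 - 219)*(278 - 84003) = -73364/335*(-83725) = 1228480180/67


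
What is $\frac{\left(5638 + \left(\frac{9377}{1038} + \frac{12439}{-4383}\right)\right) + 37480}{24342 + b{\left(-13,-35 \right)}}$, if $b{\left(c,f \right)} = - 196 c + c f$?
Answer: $\frac{65398619027}{41469184710} \approx 1.577$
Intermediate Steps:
$\frac{\left(5638 + \left(\frac{9377}{1038} + \frac{12439}{-4383}\right)\right) + 37480}{24342 + b{\left(-13,-35 \right)}} = \frac{\left(5638 + \left(\frac{9377}{1038} + \frac{12439}{-4383}\right)\right) + 37480}{24342 - 13 \left(-196 - 35\right)} = \frac{\left(5638 + \left(9377 \cdot \frac{1}{1038} + 12439 \left(- \frac{1}{4383}\right)\right)\right) + 37480}{24342 - -3003} = \frac{\left(5638 + \left(\frac{9377}{1038} - \frac{12439}{4383}\right)\right) + 37480}{24342 + 3003} = \frac{\left(5638 + \frac{9395903}{1516518}\right) + 37480}{27345} = \left(\frac{8559524387}{1516518} + 37480\right) \frac{1}{27345} = \frac{65398619027}{1516518} \cdot \frac{1}{27345} = \frac{65398619027}{41469184710}$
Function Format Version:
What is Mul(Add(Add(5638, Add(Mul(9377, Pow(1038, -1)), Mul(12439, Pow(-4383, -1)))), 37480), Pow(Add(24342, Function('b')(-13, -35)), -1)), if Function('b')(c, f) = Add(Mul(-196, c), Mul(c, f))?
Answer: Rational(65398619027, 41469184710) ≈ 1.5770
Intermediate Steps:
Mul(Add(Add(5638, Add(Mul(9377, Pow(1038, -1)), Mul(12439, Pow(-4383, -1)))), 37480), Pow(Add(24342, Function('b')(-13, -35)), -1)) = Mul(Add(Add(5638, Add(Mul(9377, Pow(1038, -1)), Mul(12439, Pow(-4383, -1)))), 37480), Pow(Add(24342, Mul(-13, Add(-196, -35))), -1)) = Mul(Add(Add(5638, Add(Mul(9377, Rational(1, 1038)), Mul(12439, Rational(-1, 4383)))), 37480), Pow(Add(24342, Mul(-13, -231)), -1)) = Mul(Add(Add(5638, Add(Rational(9377, 1038), Rational(-12439, 4383))), 37480), Pow(Add(24342, 3003), -1)) = Mul(Add(Add(5638, Rational(9395903, 1516518)), 37480), Pow(27345, -1)) = Mul(Add(Rational(8559524387, 1516518), 37480), Rational(1, 27345)) = Mul(Rational(65398619027, 1516518), Rational(1, 27345)) = Rational(65398619027, 41469184710)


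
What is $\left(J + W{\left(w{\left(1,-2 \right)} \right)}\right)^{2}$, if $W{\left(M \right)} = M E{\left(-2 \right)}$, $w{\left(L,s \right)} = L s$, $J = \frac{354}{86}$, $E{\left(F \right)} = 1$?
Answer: $\frac{8281}{1849} \approx 4.4786$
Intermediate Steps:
$J = \frac{177}{43}$ ($J = 354 \cdot \frac{1}{86} = \frac{177}{43} \approx 4.1163$)
$W{\left(M \right)} = M$ ($W{\left(M \right)} = M 1 = M$)
$\left(J + W{\left(w{\left(1,-2 \right)} \right)}\right)^{2} = \left(\frac{177}{43} + 1 \left(-2\right)\right)^{2} = \left(\frac{177}{43} - 2\right)^{2} = \left(\frac{91}{43}\right)^{2} = \frac{8281}{1849}$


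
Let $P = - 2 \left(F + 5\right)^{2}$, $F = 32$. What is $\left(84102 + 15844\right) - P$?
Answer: $102684$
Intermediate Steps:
$P = -2738$ ($P = - 2 \left(32 + 5\right)^{2} = - 2 \cdot 37^{2} = \left(-2\right) 1369 = -2738$)
$\left(84102 + 15844\right) - P = \left(84102 + 15844\right) - -2738 = 99946 + 2738 = 102684$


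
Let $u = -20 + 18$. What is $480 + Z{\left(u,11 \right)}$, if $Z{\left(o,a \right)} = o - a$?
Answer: $467$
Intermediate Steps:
$u = -2$
$480 + Z{\left(u,11 \right)} = 480 - 13 = 467$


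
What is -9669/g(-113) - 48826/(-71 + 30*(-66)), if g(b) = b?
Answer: 25348457/231763 ≈ 109.37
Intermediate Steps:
-9669/g(-113) - 48826/(-71 + 30*(-66)) = -9669/(-113) - 48826/(-71 + 30*(-66)) = -9669*(-1/113) - 48826/(-71 - 1980) = 9669/113 - 48826/(-2051) = 9669/113 - 48826*(-1/2051) = 9669/113 + 48826/2051 = 25348457/231763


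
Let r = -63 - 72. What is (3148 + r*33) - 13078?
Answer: -14385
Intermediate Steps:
r = -135
(3148 + r*33) - 13078 = (3148 - 135*33) - 13078 = (3148 - 4455) - 13078 = -1307 - 13078 = -14385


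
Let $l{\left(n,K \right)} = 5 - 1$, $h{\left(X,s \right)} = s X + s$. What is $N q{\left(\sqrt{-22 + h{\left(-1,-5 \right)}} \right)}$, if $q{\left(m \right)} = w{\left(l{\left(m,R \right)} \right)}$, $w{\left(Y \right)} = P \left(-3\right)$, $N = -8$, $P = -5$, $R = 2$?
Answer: $-120$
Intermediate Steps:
$h{\left(X,s \right)} = s + X s$ ($h{\left(X,s \right)} = X s + s = s + X s$)
$l{\left(n,K \right)} = 4$ ($l{\left(n,K \right)} = 5 - 1 = 4$)
$w{\left(Y \right)} = 15$ ($w{\left(Y \right)} = \left(-5\right) \left(-3\right) = 15$)
$q{\left(m \right)} = 15$
$N q{\left(\sqrt{-22 + h{\left(-1,-5 \right)}} \right)} = \left(-8\right) 15 = -120$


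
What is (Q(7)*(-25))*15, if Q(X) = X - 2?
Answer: -1875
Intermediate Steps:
Q(X) = -2 + X
(Q(7)*(-25))*15 = ((-2 + 7)*(-25))*15 = (5*(-25))*15 = -125*15 = -1875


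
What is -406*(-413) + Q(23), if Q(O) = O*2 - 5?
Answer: 167719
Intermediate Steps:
Q(O) = -5 + 2*O (Q(O) = 2*O - 5 = -5 + 2*O)
-406*(-413) + Q(23) = -406*(-413) + (-5 + 2*23) = 167678 + (-5 + 46) = 167678 + 41 = 167719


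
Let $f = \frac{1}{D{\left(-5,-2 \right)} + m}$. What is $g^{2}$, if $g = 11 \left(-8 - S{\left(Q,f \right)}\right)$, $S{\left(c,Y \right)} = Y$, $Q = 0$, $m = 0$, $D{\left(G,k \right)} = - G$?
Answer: $\frac{203401}{25} \approx 8136.0$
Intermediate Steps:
$f = \frac{1}{5}$ ($f = \frac{1}{\left(-1\right) \left(-5\right) + 0} = \frac{1}{5 + 0} = \frac{1}{5} \approx 0.2$)
$g = - \frac{451}{5}$ ($g = 11 \left(-8 - \frac{1}{5}\right) = 11 \left(- \frac{41}{5}\right) = - \frac{451}{5} \approx -90.2$)
$g^{2} = \left(- \frac{451}{5}\right)^{2} = \frac{203401}{25}$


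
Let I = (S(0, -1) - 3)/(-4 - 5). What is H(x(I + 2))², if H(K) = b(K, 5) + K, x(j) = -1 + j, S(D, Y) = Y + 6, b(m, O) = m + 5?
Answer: 3481/81 ≈ 42.975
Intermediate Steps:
b(m, O) = 5 + m
S(D, Y) = 6 + Y
I = -2/9 (I = ((6 - 1) - 3)/(-4 - 5) = (5 - 3)/(-9) = 2*(-⅑) = -2/9 ≈ -0.22222)
H(K) = 5 + 2*K (H(K) = (5 + K) + K = 5 + 2*K)
H(x(I + 2))² = (5 + 2*(-1 + (-2/9 + 2)))² = (5 + 2*(-1 + 16/9))² = (5 + 2*(7/9))² = (5 + 14/9)² = (59/9)² = 3481/81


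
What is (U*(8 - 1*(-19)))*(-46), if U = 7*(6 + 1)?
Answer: -60858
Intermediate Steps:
U = 49 (U = 7*7 = 49)
(U*(8 - 1*(-19)))*(-46) = (49*(8 - 1*(-19)))*(-46) = (49*(8 + 19))*(-46) = (49*27)*(-46) = 1323*(-46) = -60858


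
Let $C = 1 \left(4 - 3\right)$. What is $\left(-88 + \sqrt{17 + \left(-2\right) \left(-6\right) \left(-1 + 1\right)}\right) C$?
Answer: $-88 + \sqrt{17} \approx -83.877$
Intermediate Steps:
$C = 1$ ($C = 1 \cdot 1 = 1$)
$\left(-88 + \sqrt{17 + \left(-2\right) \left(-6\right) \left(-1 + 1\right)}\right) C = \left(-88 + \sqrt{17 + \left(-2\right) \left(-6\right) \left(-1 + 1\right)}\right) 1 = \left(-88 + \sqrt{17 + 12 \cdot 0}\right) 1 = \left(-88 + \sqrt{17 + 0}\right) 1 = \left(-88 + \sqrt{17}\right) 1 = -88 + \sqrt{17}$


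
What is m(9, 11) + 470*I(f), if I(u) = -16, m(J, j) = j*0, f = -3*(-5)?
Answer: -7520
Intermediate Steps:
f = 15
m(J, j) = 0
m(9, 11) + 470*I(f) = 0 + 470*(-16) = 0 - 7520 = -7520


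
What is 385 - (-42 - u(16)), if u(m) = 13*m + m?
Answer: 651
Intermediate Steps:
u(m) = 14*m
385 - (-42 - u(16)) = 385 - (-42 - 14*16) = 385 - (-42 - 1*224) = 385 - (-42 - 224) = 385 - 1*(-266) = 385 + 266 = 651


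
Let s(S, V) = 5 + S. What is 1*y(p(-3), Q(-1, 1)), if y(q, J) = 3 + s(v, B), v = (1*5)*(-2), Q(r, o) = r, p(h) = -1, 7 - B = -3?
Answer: -2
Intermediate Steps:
B = 10 (B = 7 - 1*(-3) = 7 + 3 = 10)
v = -10 (v = 5*(-2) = -10)
y(q, J) = -2 (y(q, J) = 3 + (5 - 10) = 3 - 5 = -2)
1*y(p(-3), Q(-1, 1)) = 1*(-2) = -2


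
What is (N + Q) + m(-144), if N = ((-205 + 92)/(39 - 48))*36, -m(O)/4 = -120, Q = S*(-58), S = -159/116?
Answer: 2023/2 ≈ 1011.5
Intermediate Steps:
S = -159/116 (S = -159*1/116 = -159/116 ≈ -1.3707)
Q = 159/2 (Q = -159/116*(-58) = 159/2 ≈ 79.500)
m(O) = 480 (m(O) = -4*(-120) = 480)
N = 452 (N = -113/(-9)*36 = -113*(-⅑)*36 = (113/9)*36 = 452)
(N + Q) + m(-144) = (452 + 159/2) + 480 = 1063/2 + 480 = 2023/2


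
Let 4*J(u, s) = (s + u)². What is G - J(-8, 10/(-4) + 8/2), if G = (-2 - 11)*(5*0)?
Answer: -169/16 ≈ -10.563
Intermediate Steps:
G = 0 (G = -13*0 = 0)
J(u, s) = (s + u)²/4
G - J(-8, 10/(-4) + 8/2) = 0 - ((10/(-4) + 8/2) - 8)²/4 = 0 - ((10*(-¼) + 8*(½)) - 8)²/4 = 0 - ((-5/2 + 4) - 8)²/4 = 0 - (3/2 - 8)²/4 = 0 - (-13/2)²/4 = 0 - 169/(4*4) = 0 - 1*169/16 = 0 - 169/16 = -169/16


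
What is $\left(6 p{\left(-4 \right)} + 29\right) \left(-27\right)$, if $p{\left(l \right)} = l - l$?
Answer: $-783$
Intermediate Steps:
$p{\left(l \right)} = 0$
$\left(6 p{\left(-4 \right)} + 29\right) \left(-27\right) = \left(6 \cdot 0 + 29\right) \left(-27\right) = \left(0 + 29\right) \left(-27\right) = 29 \left(-27\right) = -783$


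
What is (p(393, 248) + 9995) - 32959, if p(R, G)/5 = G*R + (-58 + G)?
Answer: 465306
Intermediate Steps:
p(R, G) = -290 + 5*G + 5*G*R (p(R, G) = 5*(G*R + (-58 + G)) = 5*(-58 + G + G*R) = -290 + 5*G + 5*G*R)
(p(393, 248) + 9995) - 32959 = ((-290 + 5*248 + 5*248*393) + 9995) - 32959 = ((-290 + 1240 + 487320) + 9995) - 32959 = (488270 + 9995) - 32959 = 498265 - 32959 = 465306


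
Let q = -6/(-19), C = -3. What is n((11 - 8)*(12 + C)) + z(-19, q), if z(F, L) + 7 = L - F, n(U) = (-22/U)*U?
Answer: -184/19 ≈ -9.6842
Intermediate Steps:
q = 6/19 (q = -6*(-1/19) = 6/19 ≈ 0.31579)
n(U) = -22
z(F, L) = -7 + L - F (z(F, L) = -7 + (L - F) = -7 + L - F)
n((11 - 8)*(12 + C)) + z(-19, q) = -22 + (-7 + 6/19 - 1*(-19)) = -22 + (-7 + 6/19 + 19) = -22 + 234/19 = -184/19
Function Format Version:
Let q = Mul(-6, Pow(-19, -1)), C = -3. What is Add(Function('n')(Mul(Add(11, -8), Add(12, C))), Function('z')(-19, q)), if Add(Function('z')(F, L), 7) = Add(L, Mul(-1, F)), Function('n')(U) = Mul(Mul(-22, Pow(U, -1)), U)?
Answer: Rational(-184, 19) ≈ -9.6842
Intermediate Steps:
q = Rational(6, 19) (q = Mul(-6, Rational(-1, 19)) = Rational(6, 19) ≈ 0.31579)
Function('n')(U) = -22
Function('z')(F, L) = Add(-7, L, Mul(-1, F)) (Function('z')(F, L) = Add(-7, Add(L, Mul(-1, F))) = Add(-7, L, Mul(-1, F)))
Add(Function('n')(Mul(Add(11, -8), Add(12, C))), Function('z')(-19, q)) = Add(-22, Add(-7, Rational(6, 19), Mul(-1, -19))) = Add(-22, Add(-7, Rational(6, 19), 19)) = Add(-22, Rational(234, 19)) = Rational(-184, 19)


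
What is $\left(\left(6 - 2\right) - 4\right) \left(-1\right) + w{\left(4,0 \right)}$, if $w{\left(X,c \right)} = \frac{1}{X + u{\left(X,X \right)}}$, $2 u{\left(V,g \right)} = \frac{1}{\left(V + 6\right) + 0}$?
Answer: $\frac{20}{81} \approx 0.24691$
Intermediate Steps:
$u{\left(V,g \right)} = \frac{1}{2 \left(6 + V\right)}$ ($u{\left(V,g \right)} = \frac{1}{2 \left(\left(V + 6\right) + 0\right)} = \frac{1}{2 \left(\left(6 + V\right) + 0\right)} = \frac{1}{2 \left(6 + V\right)}$)
$w{\left(X,c \right)} = \frac{1}{X + \frac{1}{2 \left(6 + X\right)}}$
$\left(\left(6 - 2\right) - 4\right) \left(-1\right) + w{\left(4,0 \right)} = \left(\left(6 - 2\right) - 4\right) \left(-1\right) + \frac{2 \left(6 + 4\right)}{1 + 2 \cdot 4 \left(6 + 4\right)} = \left(4 - 4\right) \left(-1\right) + 2 \frac{1}{1 + 2 \cdot 4 \cdot 10} \cdot 10 = 0 \left(-1\right) + 2 \frac{1}{1 + 80} \cdot 10 = 0 + 2 \cdot \frac{1}{81} \cdot 10 = 0 + \frac{20}{81} = \frac{20}{81}$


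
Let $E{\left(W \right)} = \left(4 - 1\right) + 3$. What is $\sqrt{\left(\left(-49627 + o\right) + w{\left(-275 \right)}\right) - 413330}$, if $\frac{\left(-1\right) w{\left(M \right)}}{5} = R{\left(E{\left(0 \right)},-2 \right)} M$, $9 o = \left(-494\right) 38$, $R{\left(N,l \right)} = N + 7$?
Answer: $\frac{i \sqrt{4024510}}{3} \approx 668.71 i$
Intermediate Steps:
$E{\left(W \right)} = 6$ ($E{\left(W \right)} = 3 + 3 = 6$)
$R{\left(N,l \right)} = 7 + N$
$o = - \frac{18772}{9}$ ($o = \frac{\left(-494\right) 38}{9} = \frac{1}{9} \left(-18772\right) = - \frac{18772}{9} \approx -2085.8$)
$w{\left(M \right)} = - 65 M$ ($w{\left(M \right)} = - 5 \left(7 + 6\right) M = - 5 \cdot 13 M = - 65 M$)
$\sqrt{\left(\left(-49627 + o\right) + w{\left(-275 \right)}\right) - 413330} = \sqrt{\left(\left(-49627 - \frac{18772}{9}\right) - -17875\right) - 413330} = \sqrt{\left(- \frac{465415}{9} + 17875\right) - 413330} = \sqrt{- \frac{304540}{9} - 413330} = \sqrt{- \frac{4024510}{9}} = \frac{i \sqrt{4024510}}{3}$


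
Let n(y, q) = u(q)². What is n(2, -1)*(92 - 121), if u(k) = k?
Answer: -29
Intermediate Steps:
n(y, q) = q²
n(2, -1)*(92 - 121) = (-1)²*(92 - 121) = 1*(-29) = -29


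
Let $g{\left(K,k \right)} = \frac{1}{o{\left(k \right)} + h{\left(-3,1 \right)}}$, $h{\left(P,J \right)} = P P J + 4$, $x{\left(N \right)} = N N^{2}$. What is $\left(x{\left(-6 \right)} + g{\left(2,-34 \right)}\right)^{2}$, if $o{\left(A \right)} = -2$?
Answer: $\frac{5640625}{121} \approx 46617.0$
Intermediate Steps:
$x{\left(N \right)} = N^{3}$
$h{\left(P,J \right)} = 4 + J P^{2}$ ($h{\left(P,J \right)} = P^{2} J + 4 = J P^{2} + 4 = 4 + J P^{2}$)
$g{\left(K,k \right)} = \frac{1}{11}$ ($g{\left(K,k \right)} = \frac{1}{-2 + \left(4 + 1 \left(-3\right)^{2}\right)} = \frac{1}{-2 + \left(4 + 1 \cdot 9\right)} = \frac{1}{-2 + \left(4 + 9\right)} = \frac{1}{-2 + 13} = \frac{1}{11}$)
$\left(x{\left(-6 \right)} + g{\left(2,-34 \right)}\right)^{2} = \left(\left(-6\right)^{3} + \frac{1}{11}\right)^{2} = \left(-216 + \frac{1}{11}\right)^{2} = \left(- \frac{2375}{11}\right)^{2} = \frac{5640625}{121}$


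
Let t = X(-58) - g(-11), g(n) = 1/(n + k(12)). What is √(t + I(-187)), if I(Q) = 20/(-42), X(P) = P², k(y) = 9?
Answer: √5934138/42 ≈ 58.000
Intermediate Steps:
g(n) = 1/(9 + n) (g(n) = 1/(n + 9) = 1/(9 + n))
t = 6729/2 (t = (-58)² - 1/(9 - 11) = 3364 - 1/(-2) = 3364 - 1*(-½) = 3364 + ½ = 6729/2 ≈ 3364.5)
I(Q) = -10/21 (I(Q) = 20*(-1/42) = -10/21)
√(t + I(-187)) = √(6729/2 - 10/21) = √(141289/42) = √5934138/42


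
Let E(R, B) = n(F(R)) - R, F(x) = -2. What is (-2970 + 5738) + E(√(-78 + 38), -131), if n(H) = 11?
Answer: 2779 - 2*I*√10 ≈ 2779.0 - 6.3246*I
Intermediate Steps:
E(R, B) = 11 - R
(-2970 + 5738) + E(√(-78 + 38), -131) = (-2970 + 5738) + (11 - √(-78 + 38)) = 2768 + (11 - √(-40)) = 2768 + (11 - 2*I*√10) = 2779 - 2*I*√10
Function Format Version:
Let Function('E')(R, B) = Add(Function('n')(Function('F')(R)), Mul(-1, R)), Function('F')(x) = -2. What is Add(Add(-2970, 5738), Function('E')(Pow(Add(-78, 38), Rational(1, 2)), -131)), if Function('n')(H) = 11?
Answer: Add(2779, Mul(-2, I, Pow(10, Rational(1, 2)))) ≈ Add(2779.0, Mul(-6.3246, I))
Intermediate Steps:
Function('E')(R, B) = Add(11, Mul(-1, R))
Add(Add(-2970, 5738), Function('E')(Pow(Add(-78, 38), Rational(1, 2)), -131)) = Add(Add(-2970, 5738), Add(11, Mul(-1, Pow(Add(-78, 38), Rational(1, 2))))) = Add(2768, Add(11, Mul(-1, Pow(-40, Rational(1, 2))))) = Add(2768, Add(11, Mul(-1, Mul(2, I, Pow(10, Rational(1, 2)))))) = Add(2768, Add(11, Mul(-2, I, Pow(10, Rational(1, 2))))) = Add(2779, Mul(-2, I, Pow(10, Rational(1, 2))))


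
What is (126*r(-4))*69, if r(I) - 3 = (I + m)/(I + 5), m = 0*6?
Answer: -8694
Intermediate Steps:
m = 0
r(I) = 3 + I/(5 + I) (r(I) = 3 + (I + 0)/(I + 5) = 3 + I/(5 + I))
(126*r(-4))*69 = (126*((15 + 4*(-4))/(5 - 4)))*69 = (126*((15 - 16)/1))*69 = (126*(1*(-1)))*69 = (126*(-1))*69 = -126*69 = -8694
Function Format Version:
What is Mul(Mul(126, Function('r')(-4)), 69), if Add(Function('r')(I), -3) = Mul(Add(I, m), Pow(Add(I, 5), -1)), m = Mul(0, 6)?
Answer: -8694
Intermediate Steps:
m = 0
Function('r')(I) = Add(3, Mul(I, Pow(Add(5, I), -1))) (Function('r')(I) = Add(3, Mul(Add(I, 0), Pow(Add(I, 5), -1))) = Add(3, Mul(I, Pow(Add(5, I), -1))))
Mul(Mul(126, Function('r')(-4)), 69) = Mul(Mul(126, Mul(Pow(Add(5, -4), -1), Add(15, Mul(4, -4)))), 69) = Mul(Mul(126, Mul(Pow(1, -1), Add(15, -16))), 69) = Mul(Mul(126, Mul(1, -1)), 69) = Mul(Mul(126, -1), 69) = Mul(-126, 69) = -8694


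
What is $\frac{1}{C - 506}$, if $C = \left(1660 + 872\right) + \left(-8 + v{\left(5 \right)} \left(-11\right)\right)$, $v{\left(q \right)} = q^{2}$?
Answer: $\frac{1}{1743} \approx 0.00057372$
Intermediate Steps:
$C = 2249$ ($C = \left(1660 + 872\right) + \left(-8 + 5^{2} \left(-11\right)\right) = 2532 + \left(-8 + 25 \left(-11\right)\right) = 2532 - 283 = 2249$)
$\frac{1}{C - 506} = \frac{1}{2249 - 506} = \frac{1}{1743}$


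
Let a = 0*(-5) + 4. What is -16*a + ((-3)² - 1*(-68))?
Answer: 13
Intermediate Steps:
a = 4 (a = 0 + 4 = 4)
-16*a + ((-3)² - 1*(-68)) = -16*4 + ((-3)² - 1*(-68)) = -64 + (9 + 68) = -64 + 77 = 13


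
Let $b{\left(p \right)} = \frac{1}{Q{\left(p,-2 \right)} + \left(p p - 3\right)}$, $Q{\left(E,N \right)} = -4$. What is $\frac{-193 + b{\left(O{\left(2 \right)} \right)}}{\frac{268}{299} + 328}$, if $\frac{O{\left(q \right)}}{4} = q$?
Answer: $- \frac{14950}{25479} \approx -0.58676$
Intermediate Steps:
$O{\left(q \right)} = 4 q$
$b{\left(p \right)} = \frac{1}{-7 + p^{2}}$ ($b{\left(p \right)} = \frac{1}{-4 + \left(p p - 3\right)} = \frac{1}{-4 + \left(p^{2} - 3\right)} = \frac{1}{-4 + \left(-3 + p^{2}\right)} = \frac{1}{-7 + p^{2}}$)
$\frac{-193 + b{\left(O{\left(2 \right)} \right)}}{\frac{268}{299} + 328} = \frac{-193 + \frac{1}{-7 + \left(4 \cdot 2\right)^{2}}}{\frac{268}{299} + 328} = \frac{-193 + \frac{1}{-7 + 8^{2}}}{268 \cdot \frac{1}{299} + 328} = \frac{-193 + \frac{1}{-7 + 64}}{\frac{268}{299} + 328} = \frac{-193 + \frac{1}{57}}{\frac{98340}{299}} = \left(-193 + \frac{1}{57}\right) \frac{299}{98340} = \left(- \frac{11000}{57}\right) \frac{299}{98340} = - \frac{14950}{25479}$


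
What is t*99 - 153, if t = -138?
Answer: -13815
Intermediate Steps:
t*99 - 153 = -138*99 - 153 = -13662 - 153 = -13815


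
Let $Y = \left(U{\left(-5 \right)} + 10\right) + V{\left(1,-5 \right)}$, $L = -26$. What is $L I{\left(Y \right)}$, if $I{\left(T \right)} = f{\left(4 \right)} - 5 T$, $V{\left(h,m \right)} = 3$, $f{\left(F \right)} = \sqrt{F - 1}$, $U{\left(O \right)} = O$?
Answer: $1040 - 26 \sqrt{3} \approx 994.97$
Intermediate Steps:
$f{\left(F \right)} = \sqrt{-1 + F}$
$Y = 8$ ($Y = \left(-5 + 10\right) + 3 = 5 + 3 = 8$)
$I{\left(T \right)} = \sqrt{3} - 5 T$ ($I{\left(T \right)} = \sqrt{-1 + 4} - 5 T = \sqrt{3} - 5 T$)
$L I{\left(Y \right)} = - 26 \left(\sqrt{3} - 40\right) = - 26 \left(-40 + \sqrt{3}\right) = 1040 - 26 \sqrt{3}$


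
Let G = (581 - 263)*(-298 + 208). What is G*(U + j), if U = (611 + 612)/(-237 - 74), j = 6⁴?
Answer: -11500460460/311 ≈ -3.6979e+7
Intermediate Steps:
j = 1296
G = -28620 (G = 318*(-90) = -28620)
U = -1223/311 (U = 1223/(-311) = 1223*(-1/311) = -1223/311 ≈ -3.9325)
G*(U + j) = -28620*(-1223/311 + 1296) = -28620*401833/311 = -11500460460/311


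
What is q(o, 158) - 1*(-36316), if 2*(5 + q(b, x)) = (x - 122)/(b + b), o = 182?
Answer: 6608611/182 ≈ 36311.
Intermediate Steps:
q(b, x) = -5 + (-122 + x)/(4*b) (q(b, x) = -5 + ((x - 122)/(b + b))/2 = -5 + ((-122 + x)/((2*b)))/2 = -5 + ((-122 + x)*(1/(2*b)))/2 = -5 + ((-122 + x)/(2*b))/2 = -5 + (-122 + x)/(4*b))
q(o, 158) - 1*(-36316) = (¼)*(-122 + 158 - 20*182)/182 - 1*(-36316) = (¼)*(1/182)*(-122 + 158 - 3640) + 36316 = (¼)*(1/182)*(-3604) + 36316 = -901/182 + 36316 = 6608611/182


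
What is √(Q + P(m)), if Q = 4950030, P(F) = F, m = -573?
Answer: √4949457 ≈ 2224.7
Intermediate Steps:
√(Q + P(m)) = √(4950030 - 573) = √4949457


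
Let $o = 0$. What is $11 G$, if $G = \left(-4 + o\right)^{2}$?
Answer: $176$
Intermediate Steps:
$G = 16$ ($G = \left(-4 + 0\right)^{2} = \left(-4\right)^{2} = 16$)
$11 G = 11 \cdot 16 = 176$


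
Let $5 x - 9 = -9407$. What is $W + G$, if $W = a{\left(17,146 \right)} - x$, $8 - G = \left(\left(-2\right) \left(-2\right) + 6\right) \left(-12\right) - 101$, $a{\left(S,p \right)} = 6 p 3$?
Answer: $\frac{23683}{5} \approx 4736.6$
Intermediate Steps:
$x = - \frac{9398}{5}$ ($x = \frac{9}{5} + \frac{1}{5} \left(-9407\right) = \frac{9}{5} - \frac{9407}{5} = - \frac{9398}{5} \approx -1879.6$)
$a{\left(S,p \right)} = 18 p$
$G = 229$ ($G = 8 - \left(\left(\left(-2\right) \left(-2\right) + 6\right) \left(-12\right) - 101\right) = 8 - \left(\left(4 + 6\right) \left(-12\right) - 101\right) = 8 - \left(10 \left(-12\right) - 101\right) = 8 - \left(-120 - 101\right) = 8 - -221 = 8 + 221 = 229$)
$W = \frac{22538}{5}$ ($W = 18 \cdot 146 - - \frac{9398}{5} = 2628 + \frac{9398}{5} = \frac{22538}{5} \approx 4507.6$)
$W + G = \frac{22538}{5} + 229 = \frac{23683}{5}$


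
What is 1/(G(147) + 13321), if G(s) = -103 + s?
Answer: 1/13365 ≈ 7.4822e-5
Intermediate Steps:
1/(G(147) + 13321) = 1/((-103 + 147) + 13321) = 1/(44 + 13321) = 1/13365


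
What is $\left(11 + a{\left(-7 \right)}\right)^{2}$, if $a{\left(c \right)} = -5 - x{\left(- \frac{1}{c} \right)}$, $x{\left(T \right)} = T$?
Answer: $\frac{1681}{49} \approx 34.306$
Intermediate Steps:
$a{\left(c \right)} = -5 + \frac{1}{c}$ ($a{\left(c \right)} = -5 - - \frac{1}{c} = -5 + \frac{1}{c}$)
$\left(11 + a{\left(-7 \right)}\right)^{2} = \left(11 - \left(5 - \frac{1}{-7}\right)\right)^{2} = \left(11 - \frac{36}{7}\right)^{2} = \left(\frac{41}{7}\right)^{2} = \frac{1681}{49}$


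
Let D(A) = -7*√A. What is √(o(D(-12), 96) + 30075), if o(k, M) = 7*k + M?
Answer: √(30171 - 98*I*√3) ≈ 173.7 - 0.4886*I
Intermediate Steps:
o(k, M) = M + 7*k
√(o(D(-12), 96) + 30075) = √((96 + 7*(-14*I*√3)) + 30075) = √((96 - 98*I*√3) + 30075) = √(30171 - 98*I*√3)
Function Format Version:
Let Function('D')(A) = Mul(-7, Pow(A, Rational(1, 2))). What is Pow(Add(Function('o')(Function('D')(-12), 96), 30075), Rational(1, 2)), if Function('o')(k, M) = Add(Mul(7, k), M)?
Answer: Pow(Add(30171, Mul(-98, I, Pow(3, Rational(1, 2)))), Rational(1, 2)) ≈ Add(173.70, Mul(-0.4886, I))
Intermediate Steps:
Function('o')(k, M) = Add(M, Mul(7, k))
Pow(Add(Function('o')(Function('D')(-12), 96), 30075), Rational(1, 2)) = Pow(Add(Add(96, Mul(7, Mul(-7, Pow(-12, Rational(1, 2))))), 30075), Rational(1, 2)) = Pow(Add(Add(96, Mul(7, Mul(-7, Mul(2, I, Pow(3, Rational(1, 2)))))), 30075), Rational(1, 2)) = Pow(Add(Add(96, Mul(7, Mul(-14, I, Pow(3, Rational(1, 2))))), 30075), Rational(1, 2)) = Pow(Add(Add(96, Mul(-98, I, Pow(3, Rational(1, 2)))), 30075), Rational(1, 2)) = Pow(Add(30171, Mul(-98, I, Pow(3, Rational(1, 2)))), Rational(1, 2))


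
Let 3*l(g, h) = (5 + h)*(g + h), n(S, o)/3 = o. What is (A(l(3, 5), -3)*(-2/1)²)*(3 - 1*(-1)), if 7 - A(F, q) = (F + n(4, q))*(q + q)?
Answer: 1808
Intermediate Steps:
n(S, o) = 3*o
l(g, h) = (5 + h)*(g + h)/3 (l(g, h) = ((5 + h)*(g + h))/3 = (5 + h)*(g + h)/3)
A(F, q) = 7 - 2*q*(F + 3*q) (A(F, q) = 7 - (F + 3*q)*(q + q) = 7 - (F + 3*q)*2*q = 7 - 2*q*(F + 3*q))
(A(l(3, 5), -3)*(-2/1)²)*(3 - 1*(-1)) = ((7 - 6*(-3)² - 2*((⅓)*5² + (5/3)*3 + (5/3)*5 + (⅓)*3*5)*(-3))*(-2/1)²)*(3 - 1*(-1)) = ((7 - 6*9 - 2*((⅓)*25 + 5 + 25/3 + 5)*(-3))*(-2*1)²)*(3 + 1) = ((7 - 54 - 2*(25/3 + 5 + 25/3 + 5)*(-3))*(-2)²)*4 = ((7 - 54 - 2*80/3*(-3))*4)*4 = ((7 - 54 + 160)*4)*4 = (113*4)*4 = 452*4 = 1808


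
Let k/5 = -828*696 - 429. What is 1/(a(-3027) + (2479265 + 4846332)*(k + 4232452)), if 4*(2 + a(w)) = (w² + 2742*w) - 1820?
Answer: 4/39525025055263 ≈ 1.0120e-13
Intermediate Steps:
k = -2883585 (k = 5*(-828*696 - 429) = 5*(-576288 - 429) = 5*(-576717) = -2883585)
a(w) = -457 + w²/4 + 1371*w/2 (a(w) = -2 + ((w² + 2742*w) - 1820)/4 = -2 + (-1820 + w² + 2742*w)/4 = -2 + (-455 + w²/4 + 1371*w/2) = -457 + w²/4 + 1371*w/2)
1/(a(-3027) + (2479265 + 4846332)*(k + 4232452)) = 1/((-457 + (¼)*(-3027)² + (1371/2)*(-3027)) + (2479265 + 4846332)*(-2883585 + 4232452)) = 1/((-457 + (¼)*9162729 - 4150017/2) + 7325597*1348867) = 1/((-457 + 9162729/4 - 4150017/2) + 9881256048599) = 1/(860867/4 + 9881256048599) = 1/(39525025055263/4) = 4/39525025055263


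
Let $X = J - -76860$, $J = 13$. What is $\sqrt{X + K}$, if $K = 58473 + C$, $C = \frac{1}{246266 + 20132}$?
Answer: $\frac{\sqrt{9605220636270182}}{266398} \approx 367.89$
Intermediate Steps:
$C = \frac{1}{266398} \approx 3.7538 \cdot 10^{-6}$
$K = \frac{15577090255}{266398}$ ($K = 58473 + \frac{1}{266398} = \frac{15577090255}{266398} \approx 58473.0$)
$X = 76873$ ($X = 13 - -76860 = 13 + 76860 = 76873$)
$\sqrt{X + K} = \sqrt{76873 + \frac{15577090255}{266398}} = \sqrt{\frac{36055903709}{266398}} = \frac{\sqrt{9605220636270182}}{266398}$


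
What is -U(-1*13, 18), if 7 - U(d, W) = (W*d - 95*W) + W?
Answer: -1933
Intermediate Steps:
U(d, W) = 7 + 94*W - W*d (U(d, W) = 7 - ((W*d - 95*W) + W) = 7 - ((-95*W + W*d) + W) = 7 - (-94*W + W*d) = 7 + (94*W - W*d) = 7 + 94*W - W*d)
-U(-1*13, 18) = -(7 + 94*18 - 1*18*(-1*13)) = -(7 + 1692 - 1*18*(-13)) = -(7 + 1692 + 234) = -1*1933 = -1933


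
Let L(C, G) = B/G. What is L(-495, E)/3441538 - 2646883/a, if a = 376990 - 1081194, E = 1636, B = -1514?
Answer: 465715404964359/123903729216571 ≈ 3.7587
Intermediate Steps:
a = -704204
L(C, G) = -1514/G
L(-495, E)/3441538 - 2646883/a = -1514/1636/3441538 - 2646883/(-704204) = -1514*1/1636*(1/3441538) - 2646883*(-1/704204) = -757/818*1/3441538 + 2646883/704204 = -757/2815178084 + 2646883/704204 = 465715404964359/123903729216571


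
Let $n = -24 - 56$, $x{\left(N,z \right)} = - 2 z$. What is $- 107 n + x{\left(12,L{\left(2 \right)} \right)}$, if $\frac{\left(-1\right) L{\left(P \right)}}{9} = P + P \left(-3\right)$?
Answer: $8488$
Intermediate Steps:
$L{\left(P \right)} = 18 P$ ($L{\left(P \right)} = - 9 \left(P + P \left(-3\right)\right) = - 9 \left(P - 3 P\right) = - 9 \left(- 2 P\right) = 18 P$)
$n = -80$
$- 107 n + x{\left(12,L{\left(2 \right)} \right)} = \left(-107\right) \left(-80\right) - 2 \cdot 18 \cdot 2 = 8560 - 72 = 8488$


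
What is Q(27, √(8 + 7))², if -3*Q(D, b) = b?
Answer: 5/3 ≈ 1.6667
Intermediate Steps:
Q(D, b) = -b/3
Q(27, √(8 + 7))² = (-√(8 + 7)/3)² = (-√15/3)² = 5/3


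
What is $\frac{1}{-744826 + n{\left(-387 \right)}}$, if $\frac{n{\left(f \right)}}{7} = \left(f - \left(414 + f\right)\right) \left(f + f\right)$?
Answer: $\frac{1}{1498226} \approx 6.6746 \cdot 10^{-7}$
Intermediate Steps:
$n{\left(f \right)} = - 5796 f$ ($n{\left(f \right)} = 7 \left(f - \left(414 + f\right)\right) \left(f + f\right) = 7 \left(- 414 \cdot 2 f\right) = 7 \left(- 828 f\right) = - 5796 f$)
$\frac{1}{-744826 + n{\left(-387 \right)}} = \frac{1}{-744826 - -2243052} = \frac{1}{-744826 + 2243052} = \frac{1}{1498226}$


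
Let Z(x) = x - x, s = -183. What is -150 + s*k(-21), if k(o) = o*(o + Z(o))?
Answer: -80853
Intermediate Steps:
Z(x) = 0
k(o) = o² (k(o) = o*(o + 0) = o*o = o²)
-150 + s*k(-21) = -150 - 183*(-21)² = -150 - 183*441 = -150 - 80703 = -80853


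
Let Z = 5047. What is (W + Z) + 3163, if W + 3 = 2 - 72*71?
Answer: 3097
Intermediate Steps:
W = -5113 (W = -3 + (2 - 72*71) = -3 + (2 - 5112) = -3 - 5110 = -5113)
(W + Z) + 3163 = (-5113 + 5047) + 3163 = -66 + 3163 = 3097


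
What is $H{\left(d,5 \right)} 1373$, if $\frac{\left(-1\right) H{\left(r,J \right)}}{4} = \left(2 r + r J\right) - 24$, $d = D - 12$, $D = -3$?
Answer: $708468$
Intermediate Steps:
$d = -15$ ($d = -3 - 12 = -15$)
$H{\left(r,J \right)} = 96 - 8 r - 4 J r$ ($H{\left(r,J \right)} = - 4 \left(\left(2 r + r J\right) - 24\right) = - 4 \left(\left(2 r + J r\right) - 24\right) = - 4 \left(-24 + 2 r + J r\right) = 96 - 8 r - 4 J r$)
$H{\left(d,5 \right)} 1373 = \left(96 - -120 - 20 \left(-15\right)\right) 1373 = \left(96 + 120 + 300\right) 1373 = 516 \cdot 1373 = 708468$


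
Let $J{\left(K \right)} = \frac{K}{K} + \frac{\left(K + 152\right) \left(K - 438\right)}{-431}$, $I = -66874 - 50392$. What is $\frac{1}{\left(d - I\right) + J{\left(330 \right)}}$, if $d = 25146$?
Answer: $\frac{431}{61432059} \approx 7.0159 \cdot 10^{-6}$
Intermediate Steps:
$I = -117266$
$J{\left(K \right)} = 1 - \frac{\left(-438 + K\right) \left(152 + K\right)}{431}$ ($J{\left(K \right)} = 1 + \left(152 + K\right) \left(-438 + K\right) \left(- \frac{1}{431}\right) = 1 + \left(-438 + K\right) \left(152 + K\right) \left(- \frac{1}{431}\right) = 1 - \frac{\left(-438 + K\right) \left(152 + K\right)}{431}$)
$\frac{1}{\left(d - I\right) + J{\left(330 \right)}} = \frac{1}{\left(25146 - -117266\right) + \left(\frac{67007}{431} - \frac{330^{2}}{431} + \frac{286}{431} \cdot 330\right)} = \frac{1}{\left(25146 + 117266\right) + \left(\frac{67007}{431} - \frac{108900}{431} + \frac{94380}{431}\right)} = \frac{1}{142412 + \left(\frac{67007}{431} - \frac{108900}{431} + \frac{94380}{431}\right)} = \frac{1}{142412 + \frac{52487}{431}} = \frac{1}{\frac{61432059}{431}} = \frac{431}{61432059}$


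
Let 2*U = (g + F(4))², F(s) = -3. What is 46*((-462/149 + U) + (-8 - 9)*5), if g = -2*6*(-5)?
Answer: 10530481/149 ≈ 70674.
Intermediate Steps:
g = 60 (g = -12*(-5) = 60)
U = 3249/2 (U = (60 - 3)²/2 = (½)*57² = (½)*3249 = 3249/2 ≈ 1624.5)
46*((-462/149 + U) + (-8 - 9)*5) = 46*((-462/149 + 3249/2) + (-8 - 9)*5) = 46*((-462*1/149 + 3249/2) - 17*5) = 46*((-462/149 + 3249/2) - 85) = 46*(483177/298 - 85) = 46*(457847/298) = 10530481/149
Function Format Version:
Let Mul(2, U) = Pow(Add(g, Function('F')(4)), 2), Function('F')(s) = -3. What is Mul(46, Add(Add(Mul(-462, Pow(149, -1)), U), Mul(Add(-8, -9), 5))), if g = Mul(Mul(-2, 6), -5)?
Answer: Rational(10530481, 149) ≈ 70674.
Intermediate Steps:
g = 60 (g = Mul(-12, -5) = 60)
U = Rational(3249, 2) (U = Mul(Rational(1, 2), Pow(Add(60, -3), 2)) = Mul(Rational(1, 2), Pow(57, 2)) = Mul(Rational(1, 2), 3249) = Rational(3249, 2) ≈ 1624.5)
Mul(46, Add(Add(Mul(-462, Pow(149, -1)), U), Mul(Add(-8, -9), 5))) = Mul(46, Add(Add(Mul(-462, Pow(149, -1)), Rational(3249, 2)), Mul(Add(-8, -9), 5))) = Mul(46, Add(Add(Mul(-462, Rational(1, 149)), Rational(3249, 2)), Mul(-17, 5))) = Mul(46, Add(Add(Rational(-462, 149), Rational(3249, 2)), -85)) = Mul(46, Add(Rational(483177, 298), -85)) = Mul(46, Rational(457847, 298)) = Rational(10530481, 149)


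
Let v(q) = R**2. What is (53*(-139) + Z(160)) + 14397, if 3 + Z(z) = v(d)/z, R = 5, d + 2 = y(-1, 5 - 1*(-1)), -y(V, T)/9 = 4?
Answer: 224869/32 ≈ 7027.2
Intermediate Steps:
y(V, T) = -36 (y(V, T) = -9*4 = -36)
d = -38 (d = -2 - 36 = -38)
v(q) = 25 (v(q) = 5**2 = 25)
Z(z) = -3 + 25/z
(53*(-139) + Z(160)) + 14397 = (53*(-139) + (-3 + 25/160)) + 14397 = (-7367 + (-3 + 25*(1/160))) + 14397 = (-7367 + (-3 + 5/32)) + 14397 = (-7367 - 91/32) + 14397 = -235835/32 + 14397 = 224869/32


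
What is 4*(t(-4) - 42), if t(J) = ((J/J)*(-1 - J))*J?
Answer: -216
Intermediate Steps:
t(J) = J*(-1 - J) (t(J) = (1*(-1 - J))*J = (-1 - J)*J = J*(-1 - J))
4*(t(-4) - 42) = 4*(-1*(-4)*(1 - 4) - 42) = 4*(-1*(-4)*(-3) - 42) = 4*(-12 - 42) = 4*(-54) = -216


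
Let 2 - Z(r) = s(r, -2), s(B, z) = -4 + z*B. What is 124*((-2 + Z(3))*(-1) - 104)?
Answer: -14136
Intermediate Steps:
s(B, z) = -4 + B*z
Z(r) = 6 + 2*r (Z(r) = 2 - (-4 + r*(-2)) = 2 - (-4 - 2*r) = 2 + (4 + 2*r) = 6 + 2*r)
124*((-2 + Z(3))*(-1) - 104) = 124*((-2 + (6 + 2*3))*(-1) - 104) = 124*((-2 + (6 + 6))*(-1) - 104) = 124*((-2 + 12)*(-1) - 104) = 124*(10*(-1) - 104) = 124*(-10 - 104) = 124*(-114) = -14136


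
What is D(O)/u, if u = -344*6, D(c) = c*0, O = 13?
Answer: 0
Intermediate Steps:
D(c) = 0
u = -2064
D(O)/u = 0/(-2064) = 0*(-1/2064) = 0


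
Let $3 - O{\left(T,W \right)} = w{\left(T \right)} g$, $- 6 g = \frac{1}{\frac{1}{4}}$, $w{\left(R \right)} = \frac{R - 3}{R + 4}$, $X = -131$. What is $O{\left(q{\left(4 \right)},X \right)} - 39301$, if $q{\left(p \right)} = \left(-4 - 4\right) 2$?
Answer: $- \frac{707345}{18} \approx -39297.0$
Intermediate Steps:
$q{\left(p \right)} = -16$ ($q{\left(p \right)} = \left(-8\right) 2 = -16$)
$w{\left(R \right)} = \frac{-3 + R}{4 + R}$
$g = - \frac{2}{3}$ ($g = - \frac{1}{6 \cdot \frac{1}{4}} = - \frac{\frac{1}{\frac{1}{4}}}{6} = \left(- \frac{1}{6}\right) 4 = - \frac{2}{3} \approx -0.66667$)
$O{\left(T,W \right)} = 3 + \frac{2 \left(-3 + T\right)}{3 \left(4 + T\right)}$ ($O{\left(T,W \right)} = 3 - \frac{-3 + T}{4 + T} \left(- \frac{2}{3}\right) = 3 - - \frac{2 \left(-3 + T\right)}{3 \left(4 + T\right)} = 3 + \frac{2 \left(-3 + T\right)}{3 \left(4 + T\right)}$)
$O{\left(q{\left(4 \right)},X \right)} - 39301 = \frac{30 + 11 \left(-16\right)}{3 \left(4 - 16\right)} - 39301 = \frac{30 - 176}{3 \left(-12\right)} - 39301 = \frac{1}{3} \left(- \frac{1}{12}\right) \left(-146\right) - 39301 = \frac{73}{18} - 39301 = - \frac{707345}{18}$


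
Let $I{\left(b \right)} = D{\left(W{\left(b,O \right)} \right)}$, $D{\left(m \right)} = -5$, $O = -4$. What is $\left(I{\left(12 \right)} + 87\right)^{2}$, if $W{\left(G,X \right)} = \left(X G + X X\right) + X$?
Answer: $6724$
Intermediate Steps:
$W{\left(G,X \right)} = X + X^{2} + G X$ ($W{\left(G,X \right)} = \left(G X + X^{2}\right) + X = \left(X^{2} + G X\right) + X = X + X^{2} + G X$)
$I{\left(b \right)} = -5$
$\left(I{\left(12 \right)} + 87\right)^{2} = \left(-5 + 87\right)^{2} = 82^{2} = 6724$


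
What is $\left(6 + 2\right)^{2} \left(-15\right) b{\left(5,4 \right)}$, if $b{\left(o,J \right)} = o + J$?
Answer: $-8640$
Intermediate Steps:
$b{\left(o,J \right)} = J + o$
$\left(6 + 2\right)^{2} \left(-15\right) b{\left(5,4 \right)} = \left(6 + 2\right)^{2} \left(-15\right) \left(4 + 5\right) = 8^{2} \left(-15\right) 9 = 64 \left(-15\right) 9 = \left(-960\right) 9 = -8640$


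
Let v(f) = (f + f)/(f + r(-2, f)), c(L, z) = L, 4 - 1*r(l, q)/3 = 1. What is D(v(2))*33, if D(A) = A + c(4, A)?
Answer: 144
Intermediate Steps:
r(l, q) = 9 (r(l, q) = 12 - 3*1 = 12 - 3 = 9)
v(f) = 2*f/(9 + f) (v(f) = (f + f)/(f + 9) = (2*f)/(9 + f) = 2*f/(9 + f))
D(A) = 4 + A (D(A) = A + 4 = 4 + A)
D(v(2))*33 = (4 + 2*2/(9 + 2))*33 = (4 + 2*2/11)*33 = (4 + 2*2*(1/11))*33 = (4 + 4/11)*33 = (48/11)*33 = 144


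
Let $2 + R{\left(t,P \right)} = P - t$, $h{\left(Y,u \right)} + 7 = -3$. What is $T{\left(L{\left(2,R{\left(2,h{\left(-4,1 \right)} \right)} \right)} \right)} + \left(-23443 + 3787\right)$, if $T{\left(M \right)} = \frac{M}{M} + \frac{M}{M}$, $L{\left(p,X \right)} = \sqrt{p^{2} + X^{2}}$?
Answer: $-19654$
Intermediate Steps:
$h{\left(Y,u \right)} = -10$ ($h{\left(Y,u \right)} = -7 - 3 = -10$)
$R{\left(t,P \right)} = -2 + P - t$ ($R{\left(t,P \right)} = -2 + \left(P - t\right) = -2 + P - t$)
$L{\left(p,X \right)} = \sqrt{X^{2} + p^{2}}$
$T{\left(M \right)} = 2$ ($T{\left(M \right)} = 1 + 1 = 2$)
$T{\left(L{\left(2,R{\left(2,h{\left(-4,1 \right)} \right)} \right)} \right)} + \left(-23443 + 3787\right) = 2 + \left(-23443 + 3787\right) = 2 - 19656 = -19654$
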